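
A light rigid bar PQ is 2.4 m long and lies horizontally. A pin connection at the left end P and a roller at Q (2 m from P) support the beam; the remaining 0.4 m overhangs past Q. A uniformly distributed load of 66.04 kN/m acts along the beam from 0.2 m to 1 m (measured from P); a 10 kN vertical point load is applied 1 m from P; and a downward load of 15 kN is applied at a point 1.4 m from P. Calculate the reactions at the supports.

Resultant of the distributed load: 66.04 × 0.8 = 52.832 kN at 0.6 m from P.
ΣM about P: Q_y·2 − (66.04·0.8)·0.6 − 10·1 − 15·1.4 = 0 → Q_y = 62.6992/2 = 31.3496 ≈ 31.35 kN.
ΣF_y = 0: P_y + 31.3496 − 66.04·0.8 − 10 − 15 = 0 → P_y = 46.48 kN.
ΣF_x = 0: no horizontal applied forces, so P_x = 0.

P_x = 0, P_y = 46.48 kN, Q_y = 31.35 kN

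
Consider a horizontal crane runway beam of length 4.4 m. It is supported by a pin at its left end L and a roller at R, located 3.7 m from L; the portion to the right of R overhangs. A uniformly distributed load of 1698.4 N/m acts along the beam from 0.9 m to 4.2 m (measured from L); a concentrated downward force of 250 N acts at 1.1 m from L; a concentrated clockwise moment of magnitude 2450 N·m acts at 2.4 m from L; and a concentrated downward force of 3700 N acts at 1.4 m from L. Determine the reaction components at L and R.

Resultant of the distributed load: 1698.4 × 3.3 = 5604.72 N at 2.55 m from L.
Moments about L: R_y·3.7 − (1698.4·3.3)·2.55 − 250·1.1 − 2450 − 3700·1.4 = 0 → R_y = 22197.036/3.7 = 5999.2 ≈ 5999 N.
ΣF_y = 0: L_y + 5999.2 − 1698.4·3.3 − 250 − 3700 = 0 → L_y = 3556 N.
ΣF_x = 0: no horizontal applied forces, so L_x = 0.

L_x = 0, L_y = 3556 N, R_y = 5999 N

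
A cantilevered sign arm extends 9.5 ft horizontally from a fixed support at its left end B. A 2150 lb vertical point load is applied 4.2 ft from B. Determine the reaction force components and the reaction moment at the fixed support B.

ΣF_x = 0: B_x = 0.
ΣF_y = 0: B_y − 2150 = 0 → B_y = 2150 lb.
ΣM about B: M_B − 2150·4.2 = 0 → M_B = 9030 lb·ft.

B_x = 0, B_y = 2150 lb, M_B = 9030 lb·ft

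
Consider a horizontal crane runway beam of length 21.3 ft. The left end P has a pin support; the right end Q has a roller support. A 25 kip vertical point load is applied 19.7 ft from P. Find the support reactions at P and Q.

Moments about P: Q_y·21.3 − 25·19.7 = 0 → Q_y = 492.5/21.3 = 23.1221 ≈ 23.12 kip.
ΣF_y = 0: P_y + 23.1221 − 25 = 0 → P_y = 1.878 kip.
ΣF_x = 0: no horizontal applied forces, so P_x = 0.

P_x = 0, P_y = 1.878 kip, Q_y = 23.12 kip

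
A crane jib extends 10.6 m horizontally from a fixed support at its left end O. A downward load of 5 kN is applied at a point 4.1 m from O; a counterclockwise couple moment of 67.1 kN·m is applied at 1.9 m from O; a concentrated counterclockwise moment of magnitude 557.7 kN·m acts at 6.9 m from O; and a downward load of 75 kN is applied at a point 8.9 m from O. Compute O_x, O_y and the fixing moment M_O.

O_x = 0, O_y = 80.00 kN, M_O = 63.20 kN·m

ΣF_x = 0: O_x = 0.
ΣF_y = 0: O_y − 5 − 75 = 0 → O_y = 80.00 kN.
ΣM about O: M_O − 5·4.1 + 67.1 + 557.7 − 75·8.9 = 0 → M_O = 63.20 kN·m.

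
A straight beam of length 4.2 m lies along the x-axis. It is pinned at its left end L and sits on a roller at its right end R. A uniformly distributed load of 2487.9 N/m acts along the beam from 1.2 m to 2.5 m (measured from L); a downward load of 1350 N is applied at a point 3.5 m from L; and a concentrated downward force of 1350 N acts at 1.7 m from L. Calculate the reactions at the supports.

Resultant of the distributed load: 2487.9 × 1.3 = 3234.27 N at 1.85 m from L.
Moments about L: R_y·4.2 − (2487.9·1.3)·1.85 − 1350·3.5 − 1350·1.7 = 0 → R_y = 13003.3995/4.2 = 3096.05 ≈ 3096 N.
ΣF_y = 0: L_y + 3096.05 − 2487.9·1.3 − 1350 − 1350 = 0 → L_y = 2838 N.
ΣF_x = 0: no horizontal applied forces, so L_x = 0.

L_x = 0, L_y = 2838 N, R_y = 3096 N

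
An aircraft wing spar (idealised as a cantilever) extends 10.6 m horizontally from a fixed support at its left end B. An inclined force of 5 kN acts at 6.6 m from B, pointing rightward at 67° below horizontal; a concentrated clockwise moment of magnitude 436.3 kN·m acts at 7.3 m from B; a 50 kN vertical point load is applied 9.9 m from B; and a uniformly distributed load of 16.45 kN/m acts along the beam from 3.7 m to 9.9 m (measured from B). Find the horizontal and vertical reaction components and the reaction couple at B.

Resultant of the distributed load: 16.45 × 6.2 = 101.99 kN at 6.8 m from B.
ΣF_x = 0: B_x + 5·cos67° = 0 → B_x = -1.954 kN.
ΣF_y = 0: B_y − 5·sin67° − 50 − 16.45·6.2 = 0 → B_y = 156.6 kN.
ΣM about B: M_B − 5·sin67°·6.6 − 436.3 − 50·9.9 − (16.45·6.2)·6.8 = 0 → M_B = 1655 kN·m.

B_x = -1.954 kN, B_y = 156.6 kN, M_B = 1655 kN·m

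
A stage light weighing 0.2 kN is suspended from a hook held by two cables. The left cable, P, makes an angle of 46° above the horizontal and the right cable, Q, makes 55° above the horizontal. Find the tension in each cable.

T_P = 0.1169 kN, T_Q = 0.1415 kN

ΣF_x = 0: −T_P·cos46° + T_Q·cos55° = 0 → T_Q = 1.2111·T_P.
ΣF_y = 0: T_P·sin46° + T_Q·sin55° = 0.2.
Substitute: T_P·(0.71934 + 1.2111·0.819152) = 0.2 → T_P = 0.116862 ≈ 0.1169 kN.
Then T_Q = 1.2111 × 0.116862 = 0.1415 kN.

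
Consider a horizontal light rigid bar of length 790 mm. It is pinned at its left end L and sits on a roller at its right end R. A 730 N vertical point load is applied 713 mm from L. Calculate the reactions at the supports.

ΣM about L: R_y·790 − 730·713 = 0 → R_y = 520490/790 = 658.848 ≈ 658.8 N.
ΣF_y = 0: L_y + 658.848 − 730 = 0 → L_y = 71.15 N.
ΣF_x = 0: no horizontal applied forces, so L_x = 0.

L_x = 0, L_y = 71.15 N, R_y = 658.8 N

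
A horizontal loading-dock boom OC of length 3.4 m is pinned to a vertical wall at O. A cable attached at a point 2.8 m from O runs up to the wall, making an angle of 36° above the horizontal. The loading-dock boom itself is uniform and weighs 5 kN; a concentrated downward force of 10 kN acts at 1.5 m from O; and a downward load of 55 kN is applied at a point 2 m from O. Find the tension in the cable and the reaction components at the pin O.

ΣM about O: T·sin36°·2.8 − 5·1.7 − 10·1.5 − 55·2 = 0 → T = 133.5/(2.8·0.587785) = 81.1157 ≈ 81.12 kN.
ΣF_x = 0: O_x − T·cos36° = 0 → O_x = 81.1157 × 0.809017 = 65.62 kN.
ΣF_y = 0: O_y + T·sin36° − 5 − 10 − 55 = 0 → O_y = 70 − 81.1157 × 0.587785 = 22.32 kN.

T = 81.12 kN, O_x = 65.62 kN, O_y = 22.32 kN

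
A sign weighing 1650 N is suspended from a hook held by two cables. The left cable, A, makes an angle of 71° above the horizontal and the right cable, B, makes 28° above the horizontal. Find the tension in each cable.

ΣF_x = 0: −T_A·cos71° + T_B·cos28° = 0 → T_B = 0.368729·T_A.
ΣF_y = 0: T_A·sin71° + T_B·sin28° = 1650.
Substitute: T_A·(0.945519 + 0.368729·0.469472) = 1650 → T_A = 1475.02 ≈ 1475 N.
Then T_B = 0.368729 × 1475.02 = 543.9 N.

T_A = 1475 N, T_B = 543.9 N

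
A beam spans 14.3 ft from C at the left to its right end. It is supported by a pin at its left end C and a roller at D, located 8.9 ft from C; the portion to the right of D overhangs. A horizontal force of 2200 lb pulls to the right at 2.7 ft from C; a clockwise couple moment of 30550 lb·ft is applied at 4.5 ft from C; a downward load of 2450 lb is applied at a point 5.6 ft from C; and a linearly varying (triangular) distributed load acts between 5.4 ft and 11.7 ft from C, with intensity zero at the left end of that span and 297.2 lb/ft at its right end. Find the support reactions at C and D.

C_x = -2200 lb, C_y = -2598 lb, D_y = 5984 lb

Resultant of the triangular load: ½ × 297.2 × 6.3 = 936.18 lb, acting at 9.6 ft from C (one-third of the span from the peak).
Moments about C: D_y·8.9 − 30550 − 2450·5.6 − (½·297.2·6.3)·9.6 = 0 → D_y = 53257.328/8.9 = 5983.97 ≈ 5984 lb.
ΣF_y = 0: C_y + 5983.97 − 2450 − ½·297.2·6.3 = 0 → C_y = -2598 lb.
ΣF_x = 0: C_x + 2200 = 0 → C_x = -2200 lb.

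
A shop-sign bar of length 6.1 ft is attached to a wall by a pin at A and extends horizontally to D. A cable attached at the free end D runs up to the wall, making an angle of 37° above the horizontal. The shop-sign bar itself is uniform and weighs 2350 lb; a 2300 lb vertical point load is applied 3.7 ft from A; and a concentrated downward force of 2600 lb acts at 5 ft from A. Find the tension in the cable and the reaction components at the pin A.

ΣM about A: T·sin37°·6.1 − 2350·3.05 − 2300·3.7 − 2600·5 = 0 → T = 28677.5/(6.1·0.601815) = 7811.75 ≈ 7812 lb.
ΣF_x = 0: A_x − T·cos37° = 0 → A_x = 7811.75 × 0.798636 = 6239 lb.
ΣF_y = 0: A_y + T·sin37° − 2350 − 2300 − 2600 = 0 → A_y = 7250 − 7811.75 × 0.601815 = 2549 lb.

T = 7812 lb, A_x = 6239 lb, A_y = 2549 lb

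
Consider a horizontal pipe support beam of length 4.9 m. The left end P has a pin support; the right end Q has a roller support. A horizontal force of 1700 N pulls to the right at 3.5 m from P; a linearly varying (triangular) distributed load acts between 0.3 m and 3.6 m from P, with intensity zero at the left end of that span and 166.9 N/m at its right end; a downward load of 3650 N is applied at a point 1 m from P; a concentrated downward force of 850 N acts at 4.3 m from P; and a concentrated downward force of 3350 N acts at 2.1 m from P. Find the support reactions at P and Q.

Resultant of the triangular load: ½ × 166.9 × 3.3 = 275.385 N, acting at 2.5 m from P (one-third of the span from the peak).
Moments about P: Q_y·4.9 − (½·166.9·3.3)·2.5 − 3650·1 − 850·4.3 − 3350·2.1 = 0 → Q_y = 15028.4625/4.9 = 3067.03 ≈ 3067 N.
ΣF_y = 0: P_y + 3067.03 − ½·166.9·3.3 − 3650 − 850 − 3350 = 0 → P_y = 5058 N.
ΣF_x = 0: P_x + 1700 = 0 → P_x = -1700 N.

P_x = -1700 N, P_y = 5058 N, Q_y = 3067 N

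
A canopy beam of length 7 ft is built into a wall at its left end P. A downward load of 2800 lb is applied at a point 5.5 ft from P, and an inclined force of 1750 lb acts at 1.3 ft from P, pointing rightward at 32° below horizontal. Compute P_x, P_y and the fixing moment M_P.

ΣF_x = 0: P_x + 1750·cos32° = 0 → P_x = -1484 lb.
ΣF_y = 0: P_y − 2800 − 1750·sin32° = 0 → P_y = 3727 lb.
ΣM about P: M_P − 2800·5.5 − 1750·sin32°·1.3 = 0 → M_P = 16610 lb·ft.

P_x = -1484 lb, P_y = 3727 lb, M_P = 16610 lb·ft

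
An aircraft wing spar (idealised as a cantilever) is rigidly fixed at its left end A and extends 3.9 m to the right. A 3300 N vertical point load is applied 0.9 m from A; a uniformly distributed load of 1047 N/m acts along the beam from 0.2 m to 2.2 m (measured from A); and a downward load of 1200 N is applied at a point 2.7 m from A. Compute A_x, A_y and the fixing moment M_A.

A_x = 0, A_y = 6594 N, M_A = 8723 N·m

Resultant of the distributed load: 1047 × 2 = 2094 N at 1.2 m from A.
ΣF_x = 0: A_x = 0.
ΣF_y = 0: A_y − 3300 − 1047·2 − 1200 = 0 → A_y = 6594 N.
ΣM about A: M_A − 3300·0.9 − (1047·2)·1.2 − 1200·2.7 = 0 → M_A = 8723 N·m.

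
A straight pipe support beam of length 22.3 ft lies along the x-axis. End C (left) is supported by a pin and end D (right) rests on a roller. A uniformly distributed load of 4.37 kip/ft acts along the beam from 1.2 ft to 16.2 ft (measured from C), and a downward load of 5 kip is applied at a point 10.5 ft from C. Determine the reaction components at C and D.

Resultant of the distributed load: 4.37 × 15 = 65.55 kip at 8.7 ft from C.
ΣM about C: D_y·22.3 − (4.37·15)·8.7 − 5·10.5 = 0 → D_y = 622.785/22.3 = 27.9276 ≈ 27.93 kip.
ΣF_y = 0: C_y + 27.9276 − 4.37·15 − 5 = 0 → C_y = 42.62 kip.
ΣF_x = 0: no horizontal applied forces, so C_x = 0.

C_x = 0, C_y = 42.62 kip, D_y = 27.93 kip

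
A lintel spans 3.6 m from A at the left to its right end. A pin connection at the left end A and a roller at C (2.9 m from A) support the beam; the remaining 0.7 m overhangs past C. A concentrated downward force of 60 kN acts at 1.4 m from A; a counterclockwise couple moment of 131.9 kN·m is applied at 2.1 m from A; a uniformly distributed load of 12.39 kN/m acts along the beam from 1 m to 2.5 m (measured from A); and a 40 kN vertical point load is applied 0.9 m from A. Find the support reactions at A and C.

Resultant of the distributed load: 12.39 × 1.5 = 18.585 kN at 1.75 m from A.
ΣM about A: C_y·2.9 − 60·1.4 + 131.9 − (12.39·1.5)·1.75 − 40·0.9 = 0 → C_y = 20.62375/2.9 = 7.11164 ≈ 7.112 kN.
ΣF_y = 0: A_y + 7.11164 − 60 − 12.39·1.5 − 40 = 0 → A_y = 111.5 kN.
ΣF_x = 0: no horizontal applied forces, so A_x = 0.

A_x = 0, A_y = 111.5 kN, C_y = 7.112 kN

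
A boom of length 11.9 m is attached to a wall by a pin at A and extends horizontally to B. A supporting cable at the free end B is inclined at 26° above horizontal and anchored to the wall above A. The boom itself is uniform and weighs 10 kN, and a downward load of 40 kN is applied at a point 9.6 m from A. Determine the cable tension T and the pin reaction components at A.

ΣM about A: T·sin26°·11.9 − 10·5.95 − 40·9.6 = 0 → T = 443.5/(11.9·0.438371) = 85.0168 ≈ 85.02 kN.
ΣF_x = 0: A_x − T·cos26° = 0 → A_x = 85.0168 × 0.898794 = 76.41 kN.
ΣF_y = 0: A_y + T·sin26° − 10 − 40 = 0 → A_y = 50 − 85.0168 × 0.438371 = 12.73 kN.

T = 85.02 kN, A_x = 76.41 kN, A_y = 12.73 kN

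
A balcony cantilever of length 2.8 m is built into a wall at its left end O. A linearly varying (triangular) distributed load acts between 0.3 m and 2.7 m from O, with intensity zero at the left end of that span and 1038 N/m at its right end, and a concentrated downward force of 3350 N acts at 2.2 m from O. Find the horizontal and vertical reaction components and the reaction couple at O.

O_x = 0, O_y = 4596 N, M_O = 9737 N·m

Resultant of the triangular load: ½ × 1038 × 2.4 = 1245.6 N, acting at 1.9 m from O (one-third of the span from the peak).
ΣF_x = 0: O_x = 0.
ΣF_y = 0: O_y − ½·1038·2.4 − 3350 = 0 → O_y = 4596 N.
ΣM about O: M_O − (½·1038·2.4)·1.9 − 3350·2.2 = 0 → M_O = 9737 N·m.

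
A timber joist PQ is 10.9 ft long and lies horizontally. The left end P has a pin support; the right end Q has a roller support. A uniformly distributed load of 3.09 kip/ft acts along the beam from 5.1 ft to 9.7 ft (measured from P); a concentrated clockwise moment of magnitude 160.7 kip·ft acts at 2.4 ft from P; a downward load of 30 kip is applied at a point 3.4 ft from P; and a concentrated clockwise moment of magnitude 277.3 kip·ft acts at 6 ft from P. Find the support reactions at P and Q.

Resultant of the distributed load: 3.09 × 4.6 = 14.214 kip at 7.4 ft from P.
Moments about P: Q_y·10.9 − (3.09·4.6)·7.4 − 160.7 − 30·3.4 − 277.3 = 0 → Q_y = 645.1836/10.9 = 59.1912 ≈ 59.19 kip.
ΣF_y = 0: P_y + 59.1912 − 3.09·4.6 − 30 = 0 → P_y = -14.98 kip.
ΣF_x = 0: no horizontal applied forces, so P_x = 0.

P_x = 0, P_y = -14.98 kip, Q_y = 59.19 kip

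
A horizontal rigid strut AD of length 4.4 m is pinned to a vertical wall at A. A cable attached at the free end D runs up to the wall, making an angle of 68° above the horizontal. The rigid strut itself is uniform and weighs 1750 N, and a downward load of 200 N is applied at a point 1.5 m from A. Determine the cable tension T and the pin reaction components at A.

ΣM about A: T·sin68°·4.4 − 1750·2.2 − 200·1.5 = 0 → T = 4150/(4.4·0.927184) = 1017.25 ≈ 1017 N.
ΣF_x = 0: A_x − T·cos68° = 0 → A_x = 1017.25 × 0.374607 = 381.1 N.
ΣF_y = 0: A_y + T·sin68° − 1750 − 200 = 0 → A_y = 1950 − 1017.25 × 0.927184 = 1007 N.

T = 1017 N, A_x = 381.1 N, A_y = 1007 N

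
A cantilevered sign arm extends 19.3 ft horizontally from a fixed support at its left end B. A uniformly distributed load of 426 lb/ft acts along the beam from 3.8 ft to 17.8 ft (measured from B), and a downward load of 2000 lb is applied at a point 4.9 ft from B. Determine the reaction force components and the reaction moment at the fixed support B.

Resultant of the distributed load: 426 × 14 = 5964 lb at 10.8 ft from B.
ΣF_x = 0: B_x = 0.
ΣF_y = 0: B_y − 426·14 − 2000 = 0 → B_y = 7964 lb.
ΣM about B: M_B − (426·14)·10.8 − 2000·4.9 = 0 → M_B = 74210 lb·ft.

B_x = 0, B_y = 7964 lb, M_B = 74210 lb·ft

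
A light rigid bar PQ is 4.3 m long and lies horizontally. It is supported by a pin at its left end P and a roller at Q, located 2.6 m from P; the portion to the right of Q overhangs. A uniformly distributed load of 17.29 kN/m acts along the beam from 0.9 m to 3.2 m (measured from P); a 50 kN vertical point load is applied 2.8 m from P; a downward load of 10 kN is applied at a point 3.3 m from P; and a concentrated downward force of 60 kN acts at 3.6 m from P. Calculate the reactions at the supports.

Resultant of the distributed load: 17.29 × 2.3 = 39.767 kN at 2.05 m from P.
Moments about P: Q_y·2.6 − (17.29·2.3)·2.05 − 50·2.8 − 10·3.3 − 60·3.6 = 0 → Q_y = 470.52235/2.6 = 180.97 ≈ 181.0 kN.
ΣF_y = 0: P_y + 180.97 − 17.29·2.3 − 50 − 10 − 60 = 0 → P_y = -21.20 kN.
ΣF_x = 0: no horizontal applied forces, so P_x = 0.

P_x = 0, P_y = -21.20 kN, Q_y = 181.0 kN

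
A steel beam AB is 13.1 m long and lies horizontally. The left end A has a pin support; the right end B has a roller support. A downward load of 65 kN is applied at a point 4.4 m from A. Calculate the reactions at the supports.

Moments about A: B_y·13.1 − 65·4.4 = 0 → B_y = 286/13.1 = 21.8321 ≈ 21.83 kN.
ΣF_y = 0: A_y + 21.8321 − 65 = 0 → A_y = 43.17 kN.
ΣF_x = 0: no horizontal applied forces, so A_x = 0.

A_x = 0, A_y = 43.17 kN, B_y = 21.83 kN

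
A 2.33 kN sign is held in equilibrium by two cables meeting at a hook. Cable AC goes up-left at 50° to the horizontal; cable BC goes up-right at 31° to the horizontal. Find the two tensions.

T_AC = 2.022 kN, T_BC = 1.516 kN

ΣF_x = 0: −T_AC·cos50° + T_BC·cos31° = 0 → T_BC = 0.749897·T_AC.
ΣF_y = 0: T_AC·sin50° + T_BC·sin31° = 2.33.
Substitute: T_AC·(0.766044 + 0.749897·0.515038) = 2.33 → T_AC = 2.0221 ≈ 2.022 kN.
Then T_BC = 0.749897 × 2.0221 = 1.516 kN.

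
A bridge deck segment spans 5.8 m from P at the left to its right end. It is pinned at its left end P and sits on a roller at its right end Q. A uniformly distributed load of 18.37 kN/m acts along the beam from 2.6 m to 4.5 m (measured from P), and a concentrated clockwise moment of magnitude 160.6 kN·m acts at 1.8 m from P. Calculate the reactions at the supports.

P_x = 0, P_y = -14.15 kN, Q_y = 49.05 kN

Resultant of the distributed load: 18.37 × 1.9 = 34.903 kN at 3.55 m from P.
Taking moments about P: Q_y·5.8 − (18.37·1.9)·3.55 − 160.6 = 0 → Q_y = 284.50565/5.8 = 49.0527 ≈ 49.05 kN.
ΣF_y = 0: P_y + 49.0527 − 18.37·1.9 = 0 → P_y = -14.15 kN.
ΣF_x = 0: no horizontal applied forces, so P_x = 0.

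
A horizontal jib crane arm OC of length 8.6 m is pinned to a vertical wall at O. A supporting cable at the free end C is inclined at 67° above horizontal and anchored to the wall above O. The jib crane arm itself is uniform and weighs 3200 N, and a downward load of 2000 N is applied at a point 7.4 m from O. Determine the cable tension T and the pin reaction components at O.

T = 3608 N, O_x = 1410 N, O_y = 1879 N

ΣM about O: T·sin67°·8.6 − 3200·4.3 − 2000·7.4 = 0 → T = 28560/(8.6·0.920505) = 3607.73 ≈ 3608 N.
ΣF_x = 0: O_x − T·cos67° = 0 → O_x = 3607.73 × 0.390731 = 1410 N.
ΣF_y = 0: O_y + T·sin67° − 3200 − 2000 = 0 → O_y = 5200 − 3607.73 × 0.920505 = 1879 N.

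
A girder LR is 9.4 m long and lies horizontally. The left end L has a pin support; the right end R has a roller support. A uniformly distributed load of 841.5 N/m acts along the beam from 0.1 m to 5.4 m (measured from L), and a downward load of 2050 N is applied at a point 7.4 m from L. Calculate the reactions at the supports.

Resultant of the distributed load: 841.5 × 5.3 = 4459.95 N at 2.75 m from L.
ΣM about L: R_y·9.4 − (841.5·5.3)·2.75 − 2050·7.4 = 0 → R_y = 27434.8625/9.4 = 2918.6 ≈ 2919 N.
ΣF_y = 0: L_y + 2918.6 − 841.5·5.3 − 2050 = 0 → L_y = 3591 N.
ΣF_x = 0: no horizontal applied forces, so L_x = 0.

L_x = 0, L_y = 3591 N, R_y = 2919 N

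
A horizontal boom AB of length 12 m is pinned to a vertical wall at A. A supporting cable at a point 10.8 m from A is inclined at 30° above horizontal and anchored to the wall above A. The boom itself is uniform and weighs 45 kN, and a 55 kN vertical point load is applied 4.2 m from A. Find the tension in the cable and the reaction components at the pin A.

ΣM about A: T·sin30°·10.8 − 45·6 − 55·4.2 = 0 → T = 501/(10.8·0.5) = 92.7778 ≈ 92.78 kN.
ΣF_x = 0: A_x − T·cos30° = 0 → A_x = 92.7778 × 0.866025 = 80.35 kN.
ΣF_y = 0: A_y + T·sin30° − 45 − 55 = 0 → A_y = 100 − 92.7778 × 0.5 = 53.61 kN.

T = 92.78 kN, A_x = 80.35 kN, A_y = 53.61 kN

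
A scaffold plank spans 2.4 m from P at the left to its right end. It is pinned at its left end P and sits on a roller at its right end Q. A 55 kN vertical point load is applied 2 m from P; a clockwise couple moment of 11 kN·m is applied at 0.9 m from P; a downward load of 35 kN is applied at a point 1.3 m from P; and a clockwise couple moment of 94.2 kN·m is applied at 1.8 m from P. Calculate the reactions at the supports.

Taking moments about P: Q_y·2.4 − 55·2 − 11 − 35·1.3 − 94.2 = 0 → Q_y = 260.7/2.4 = 108.625 ≈ 108.6 kN.
ΣF_y = 0: P_y + 108.625 − 55 − 35 = 0 → P_y = -18.62 kN.
ΣF_x = 0: no horizontal applied forces, so P_x = 0.

P_x = 0, P_y = -18.62 kN, Q_y = 108.6 kN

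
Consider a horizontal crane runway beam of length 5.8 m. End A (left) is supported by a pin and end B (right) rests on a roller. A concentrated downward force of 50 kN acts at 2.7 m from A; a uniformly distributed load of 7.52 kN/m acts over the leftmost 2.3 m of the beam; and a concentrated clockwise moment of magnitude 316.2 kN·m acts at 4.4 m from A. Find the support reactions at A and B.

A_x = 0, A_y = -13.93 kN, B_y = 81.22 kN

Resultant of the distributed load: 7.52 × 2.3 = 17.296 kN at 1.15 m from A.
ΣM about A: B_y·5.8 − 50·2.7 − (7.52·2.3)·1.15 − 316.2 = 0 → B_y = 471.0904/5.8 = 81.2225 ≈ 81.22 kN.
ΣF_y = 0: A_y + 81.2225 − 50 − 7.52·2.3 = 0 → A_y = -13.93 kN.
ΣF_x = 0: no horizontal applied forces, so A_x = 0.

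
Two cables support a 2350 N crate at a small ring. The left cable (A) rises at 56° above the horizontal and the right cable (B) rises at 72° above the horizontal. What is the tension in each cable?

ΣF_x = 0: −T_A·cos56° + T_B·cos72° = 0 → T_B = 1.80959·T_A.
ΣF_y = 0: T_A·sin56° + T_B·sin72° = 2350.
Substitute: T_A·(0.829038 + 1.80959·0.951057) = 2350 → T_A = 921.546 ≈ 921.5 N.
Then T_B = 1.80959 × 921.546 = 1668 N.

T_A = 921.5 N, T_B = 1668 N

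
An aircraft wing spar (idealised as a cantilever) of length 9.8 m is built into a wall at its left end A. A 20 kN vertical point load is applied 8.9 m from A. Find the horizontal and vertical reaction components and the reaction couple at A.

A_x = 0, A_y = 20.00 kN, M_A = 178.0 kN·m

ΣF_x = 0: A_x = 0.
ΣF_y = 0: A_y − 20 = 0 → A_y = 20.00 kN.
ΣM about A: M_A − 20·8.9 = 0 → M_A = 178.0 kN·m.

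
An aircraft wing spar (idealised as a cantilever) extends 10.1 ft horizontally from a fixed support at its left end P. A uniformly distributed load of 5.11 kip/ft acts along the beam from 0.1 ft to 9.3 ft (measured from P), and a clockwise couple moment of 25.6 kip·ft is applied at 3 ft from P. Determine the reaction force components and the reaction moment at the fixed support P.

P_x = 0, P_y = 47.01 kip, M_P = 246.6 kip·ft

Resultant of the distributed load: 5.11 × 9.2 = 47.012 kip at 4.7 ft from P.
ΣF_x = 0: P_x = 0.
ΣF_y = 0: P_y − 5.11·9.2 = 0 → P_y = 47.01 kip.
ΣM about P: M_P − (5.11·9.2)·4.7 − 25.6 = 0 → M_P = 246.6 kip·ft.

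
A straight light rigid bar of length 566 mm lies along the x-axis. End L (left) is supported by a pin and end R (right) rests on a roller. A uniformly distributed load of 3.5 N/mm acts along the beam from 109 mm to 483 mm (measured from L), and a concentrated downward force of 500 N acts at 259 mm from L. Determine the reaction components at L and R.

L_x = 0, L_y = 895.6 N, R_y = 913.4 N

Resultant of the distributed load: 3.5 × 374 = 1309 N at 296 mm from L.
Taking moments about L: R_y·566 − (3.5·374)·296 − 500·259 = 0 → R_y = 516964/566 = 913.364 ≈ 913.4 N.
ΣF_y = 0: L_y + 913.364 − 3.5·374 − 500 = 0 → L_y = 895.6 N.
ΣF_x = 0: no horizontal applied forces, so L_x = 0.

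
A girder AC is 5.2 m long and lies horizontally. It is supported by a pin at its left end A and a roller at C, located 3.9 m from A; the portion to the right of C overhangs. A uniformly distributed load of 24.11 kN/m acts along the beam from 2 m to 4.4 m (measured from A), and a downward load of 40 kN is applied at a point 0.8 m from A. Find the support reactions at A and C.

Resultant of the distributed load: 24.11 × 2.4 = 57.864 kN at 3.2 m from A.
Moments about A: C_y·3.9 − (24.11·2.4)·3.2 − 40·0.8 = 0 → C_y = 217.1648/3.9 = 55.6833 ≈ 55.68 kN.
ΣF_y = 0: A_y + 55.6833 − 24.11·2.4 − 40 = 0 → A_y = 42.18 kN.
ΣF_x = 0: no horizontal applied forces, so A_x = 0.

A_x = 0, A_y = 42.18 kN, C_y = 55.68 kN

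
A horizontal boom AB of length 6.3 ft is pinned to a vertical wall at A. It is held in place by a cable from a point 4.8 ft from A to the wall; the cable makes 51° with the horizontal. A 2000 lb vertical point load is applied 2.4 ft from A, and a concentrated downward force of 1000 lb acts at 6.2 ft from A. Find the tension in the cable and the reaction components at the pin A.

T = 2949 lb, A_x = 1856 lb, A_y = 708.3 lb

ΣM about A: T·sin51°·4.8 − 2000·2.4 − 1000·6.2 = 0 → T = 11000/(4.8·0.777146) = 2948.82 ≈ 2949 lb.
ΣF_x = 0: A_x − T·cos51° = 0 → A_x = 2948.82 × 0.62932 = 1856 lb.
ΣF_y = 0: A_y + T·sin51° − 2000 − 1000 = 0 → A_y = 3000 − 2948.82 × 0.777146 = 708.3 lb.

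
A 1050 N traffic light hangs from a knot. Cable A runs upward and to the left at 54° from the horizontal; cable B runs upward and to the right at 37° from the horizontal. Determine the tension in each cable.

ΣF_x = 0: −T_A·cos54° + T_B·cos37° = 0 → T_B = 0.735987·T_A.
ΣF_y = 0: T_A·sin54° + T_B·sin37° = 1050.
Substitute: T_A·(0.809017 + 0.735987·0.601815) = 1050 → T_A = 838.695 ≈ 838.7 N.
Then T_B = 0.735987 × 838.695 = 617.3 N.

T_A = 838.7 N, T_B = 617.3 N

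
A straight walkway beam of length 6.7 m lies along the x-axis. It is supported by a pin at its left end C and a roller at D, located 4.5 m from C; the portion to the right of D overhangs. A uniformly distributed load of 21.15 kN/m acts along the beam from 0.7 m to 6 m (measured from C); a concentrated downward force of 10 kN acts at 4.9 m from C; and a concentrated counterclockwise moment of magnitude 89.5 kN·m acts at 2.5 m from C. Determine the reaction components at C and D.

C_x = 0, C_y = 47.65 kN, D_y = 74.45 kN

Resultant of the distributed load: 21.15 × 5.3 = 112.095 kN at 3.35 m from C.
Moments about C: D_y·4.5 − (21.15·5.3)·3.35 − 10·4.9 + 89.5 = 0 → D_y = 335.01825/4.5 = 74.4485 ≈ 74.45 kN.
ΣF_y = 0: C_y + 74.4485 − 21.15·5.3 − 10 = 0 → C_y = 47.65 kN.
ΣF_x = 0: no horizontal applied forces, so C_x = 0.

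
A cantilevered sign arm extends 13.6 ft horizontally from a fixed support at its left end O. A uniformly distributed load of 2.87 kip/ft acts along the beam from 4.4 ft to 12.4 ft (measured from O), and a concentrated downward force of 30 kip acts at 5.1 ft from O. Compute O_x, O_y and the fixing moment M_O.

Resultant of the distributed load: 2.87 × 8 = 22.96 kip at 8.4 ft from O.
ΣF_x = 0: O_x = 0.
ΣF_y = 0: O_y − 2.87·8 − 30 = 0 → O_y = 52.96 kip.
ΣM about O: M_O − (2.87·8)·8.4 − 30·5.1 = 0 → M_O = 345.9 kip·ft.

O_x = 0, O_y = 52.96 kip, M_O = 345.9 kip·ft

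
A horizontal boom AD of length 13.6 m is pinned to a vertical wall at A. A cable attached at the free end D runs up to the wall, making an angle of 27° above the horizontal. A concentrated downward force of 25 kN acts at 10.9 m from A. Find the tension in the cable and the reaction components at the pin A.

ΣM about A: T·sin27°·13.6 − 25·10.9 = 0 → T = 272.5/(13.6·0.45399) = 44.1348 ≈ 44.13 kN.
ΣF_x = 0: A_x − T·cos27° = 0 → A_x = 44.1348 × 0.891007 = 39.32 kN.
ΣF_y = 0: A_y + T·sin27° − 25 = 0 → A_y = 25 − 44.1348 × 0.45399 = 4.963 kN.

T = 44.13 kN, A_x = 39.32 kN, A_y = 4.963 kN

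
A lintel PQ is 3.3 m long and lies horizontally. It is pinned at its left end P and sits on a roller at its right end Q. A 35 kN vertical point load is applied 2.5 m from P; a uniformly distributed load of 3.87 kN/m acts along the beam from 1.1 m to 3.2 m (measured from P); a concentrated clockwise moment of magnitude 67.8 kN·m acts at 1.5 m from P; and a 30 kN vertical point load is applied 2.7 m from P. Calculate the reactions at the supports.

Resultant of the distributed load: 3.87 × 2.1 = 8.127 kN at 2.15 m from P.
Taking moments about P: Q_y·3.3 − 35·2.5 − (3.87·2.1)·2.15 − 67.8 − 30·2.7 = 0 → Q_y = 253.77305/3.3 = 76.9009 ≈ 76.90 kN.
ΣF_y = 0: P_y + 76.9009 − 35 − 3.87·2.1 − 30 = 0 → P_y = -3.774 kN.
ΣF_x = 0: no horizontal applied forces, so P_x = 0.

P_x = 0, P_y = -3.774 kN, Q_y = 76.90 kN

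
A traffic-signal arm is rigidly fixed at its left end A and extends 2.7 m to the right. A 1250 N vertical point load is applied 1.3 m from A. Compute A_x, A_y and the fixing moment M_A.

ΣF_x = 0: A_x = 0.
ΣF_y = 0: A_y − 1250 = 0 → A_y = 1250 N.
ΣM about A: M_A − 1250·1.3 = 0 → M_A = 1625 N·m.

A_x = 0, A_y = 1250 N, M_A = 1625 N·m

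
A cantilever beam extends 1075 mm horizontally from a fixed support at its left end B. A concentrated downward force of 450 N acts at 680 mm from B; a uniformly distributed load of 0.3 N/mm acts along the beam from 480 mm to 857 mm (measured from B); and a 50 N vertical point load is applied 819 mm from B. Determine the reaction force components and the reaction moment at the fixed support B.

B_x = 0, B_y = 613.1 N, M_B = 422600 N·mm

Resultant of the distributed load: 0.3 × 377 = 113.1 N at 668.5 mm from B.
ΣF_x = 0: B_x = 0.
ΣF_y = 0: B_y − 450 − 0.3·377 − 50 = 0 → B_y = 613.1 N.
ΣM about B: M_B − 450·680 − (0.3·377)·668.5 − 50·819 = 0 → M_B = 422600 N·mm.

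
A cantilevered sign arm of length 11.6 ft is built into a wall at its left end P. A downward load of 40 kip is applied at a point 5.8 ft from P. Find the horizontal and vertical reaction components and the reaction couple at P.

P_x = 0, P_y = 40.00 kip, M_P = 232.0 kip·ft

ΣF_x = 0: P_x = 0.
ΣF_y = 0: P_y − 40 = 0 → P_y = 40.00 kip.
ΣM about P: M_P − 40·5.8 = 0 → M_P = 232.0 kip·ft.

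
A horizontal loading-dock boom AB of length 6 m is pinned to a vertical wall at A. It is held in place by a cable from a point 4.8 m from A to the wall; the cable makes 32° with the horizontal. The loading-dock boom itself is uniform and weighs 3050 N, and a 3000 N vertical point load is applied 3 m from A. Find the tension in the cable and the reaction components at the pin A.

T = 7136 N, A_x = 6051 N, A_y = 2269 N

ΣM about A: T·sin32°·4.8 − 3050·3 − 3000·3 = 0 → T = 18150/(4.8·0.529919) = 7135.52 ≈ 7136 N.
ΣF_x = 0: A_x − T·cos32° = 0 → A_x = 7135.52 × 0.848048 = 6051 N.
ΣF_y = 0: A_y + T·sin32° − 3050 − 3000 = 0 → A_y = 6050 − 7135.52 × 0.529919 = 2269 N.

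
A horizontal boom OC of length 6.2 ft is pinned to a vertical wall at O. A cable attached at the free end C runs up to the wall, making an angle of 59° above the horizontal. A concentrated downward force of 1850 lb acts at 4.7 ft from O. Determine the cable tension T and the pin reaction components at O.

ΣM about O: T·sin59°·6.2 − 1850·4.7 = 0 → T = 8695/(6.2·0.857167) = 1636.11 ≈ 1636 lb.
ΣF_x = 0: O_x − T·cos59° = 0 → O_x = 1636.11 × 0.515038 = 842.7 lb.
ΣF_y = 0: O_y + T·sin59° − 1850 = 0 → O_y = 1850 − 1636.11 × 0.857167 = 447.6 lb.

T = 1636 lb, O_x = 842.7 lb, O_y = 447.6 lb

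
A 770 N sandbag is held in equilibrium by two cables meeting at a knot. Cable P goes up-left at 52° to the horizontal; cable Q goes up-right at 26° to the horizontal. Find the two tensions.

ΣF_x = 0: −T_P·cos52° + T_Q·cos26° = 0 → T_Q = 0.684986·T_P.
ΣF_y = 0: T_P·sin52° + T_Q·sin26° = 770.
Substitute: T_P·(0.788011 + 0.684986·0.438371) = 770 → T_P = 707.533 ≈ 707.5 N.
Then T_Q = 0.684986 × 707.533 = 484.7 N.

T_P = 707.5 N, T_Q = 484.7 N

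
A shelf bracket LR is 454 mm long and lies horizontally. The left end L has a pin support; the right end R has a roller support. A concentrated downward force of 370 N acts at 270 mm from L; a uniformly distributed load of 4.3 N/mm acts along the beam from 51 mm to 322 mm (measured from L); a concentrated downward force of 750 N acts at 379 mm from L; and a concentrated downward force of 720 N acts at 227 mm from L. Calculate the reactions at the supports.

L_x = 0, L_y = 1320 N, R_y = 1685 N

Resultant of the distributed load: 4.3 × 271 = 1165.3 N at 186.5 mm from L.
Moments about L: R_y·454 − 370·270 − (4.3·271)·186.5 − 750·379 − 720·227 = 0 → R_y = 764918.45/454 = 1684.84 ≈ 1685 N.
ΣF_y = 0: L_y + 1684.84 − 370 − 4.3·271 − 750 − 720 = 0 → L_y = 1320 N.
ΣF_x = 0: no horizontal applied forces, so L_x = 0.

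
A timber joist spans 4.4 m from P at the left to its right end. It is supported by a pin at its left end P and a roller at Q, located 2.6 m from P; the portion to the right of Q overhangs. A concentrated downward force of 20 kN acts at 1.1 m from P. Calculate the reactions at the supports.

P_x = 0, P_y = 11.54 kN, Q_y = 8.462 kN

ΣM about P: Q_y·2.6 − 20·1.1 = 0 → Q_y = 22/2.6 = 8.46154 ≈ 8.462 kN.
ΣF_y = 0: P_y + 8.46154 − 20 = 0 → P_y = 11.54 kN.
ΣF_x = 0: no horizontal applied forces, so P_x = 0.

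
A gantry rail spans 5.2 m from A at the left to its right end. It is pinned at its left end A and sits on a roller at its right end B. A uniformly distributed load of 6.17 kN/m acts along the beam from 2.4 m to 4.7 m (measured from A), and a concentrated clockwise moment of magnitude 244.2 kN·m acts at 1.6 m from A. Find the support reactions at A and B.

A_x = 0, A_y = -42.46 kN, B_y = 56.65 kN

Resultant of the distributed load: 6.17 × 2.3 = 14.191 kN at 3.55 m from A.
Taking moments about A: B_y·5.2 − (6.17·2.3)·3.55 − 244.2 = 0 → B_y = 294.57805/5.2 = 56.6496 ≈ 56.65 kN.
ΣF_y = 0: A_y + 56.6496 − 6.17·2.3 = 0 → A_y = -42.46 kN.
ΣF_x = 0: no horizontal applied forces, so A_x = 0.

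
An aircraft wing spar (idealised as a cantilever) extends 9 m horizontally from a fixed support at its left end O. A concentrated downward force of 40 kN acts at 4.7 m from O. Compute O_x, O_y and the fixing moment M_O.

O_x = 0, O_y = 40.00 kN, M_O = 188.0 kN·m

ΣF_x = 0: O_x = 0.
ΣF_y = 0: O_y − 40 = 0 → O_y = 40.00 kN.
ΣM about O: M_O − 40·4.7 = 0 → M_O = 188.0 kN·m.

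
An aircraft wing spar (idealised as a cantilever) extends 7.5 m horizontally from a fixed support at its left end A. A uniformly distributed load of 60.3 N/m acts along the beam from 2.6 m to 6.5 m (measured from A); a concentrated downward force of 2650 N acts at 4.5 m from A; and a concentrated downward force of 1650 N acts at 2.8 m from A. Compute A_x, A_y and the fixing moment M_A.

A_x = 0, A_y = 4535 N, M_A = 17620 N·m

Resultant of the distributed load: 60.3 × 3.9 = 235.17 N at 4.55 m from A.
ΣF_x = 0: A_x = 0.
ΣF_y = 0: A_y − 60.3·3.9 − 2650 − 1650 = 0 → A_y = 4535 N.
ΣM about A: M_A − (60.3·3.9)·4.55 − 2650·4.5 − 1650·2.8 = 0 → M_A = 17620 N·m.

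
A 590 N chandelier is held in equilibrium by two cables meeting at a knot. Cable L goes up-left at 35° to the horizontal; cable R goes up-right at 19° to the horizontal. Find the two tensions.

T_L = 689.5 N, T_R = 597.4 N

ΣF_x = 0: −T_L·cos35° + T_R·cos19° = 0 → T_R = 0.866352·T_L.
ΣF_y = 0: T_L·sin35° + T_R·sin19° = 590.
Substitute: T_L·(0.573576 + 0.866352·0.325568) = 590 → T_L = 689.548 ≈ 689.5 N.
Then T_R = 0.866352 × 689.548 = 597.4 N.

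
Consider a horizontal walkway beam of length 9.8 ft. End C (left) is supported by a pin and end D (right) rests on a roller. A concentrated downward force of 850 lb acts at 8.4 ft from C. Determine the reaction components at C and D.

C_x = 0, C_y = 121.4 lb, D_y = 728.6 lb

Taking moments about C: D_y·9.8 − 850·8.4 = 0 → D_y = 7140/9.8 = 728.571 ≈ 728.6 lb.
ΣF_y = 0: C_y + 728.571 − 850 = 0 → C_y = 121.4 lb.
ΣF_x = 0: no horizontal applied forces, so C_x = 0.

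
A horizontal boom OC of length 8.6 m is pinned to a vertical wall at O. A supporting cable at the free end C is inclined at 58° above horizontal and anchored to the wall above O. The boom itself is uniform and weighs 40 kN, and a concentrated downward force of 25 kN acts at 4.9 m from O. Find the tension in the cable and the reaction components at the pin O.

ΣM about O: T·sin58°·8.6 − 40·4.3 − 25·4.9 = 0 → T = 294.5/(8.6·0.848048) = 40.38 kN.
ΣF_x = 0: O_x − T·cos58° = 0 → O_x = 40.38 × 0.529919 = 21.40 kN.
ΣF_y = 0: O_y + T·sin58° − 40 − 25 = 0 → O_y = 65 − 40.38 × 0.848048 = 30.76 kN.

T = 40.38 kN, O_x = 21.40 kN, O_y = 30.76 kN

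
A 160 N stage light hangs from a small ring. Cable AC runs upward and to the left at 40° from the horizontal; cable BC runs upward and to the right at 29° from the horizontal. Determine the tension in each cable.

T_AC = 149.9 N, T_BC = 131.3 N

ΣF_x = 0: −T_AC·cos40° + T_BC·cos29° = 0 → T_BC = 0.87586·T_AC.
ΣF_y = 0: T_AC·sin40° + T_BC·sin29° = 160.
Substitute: T_AC·(0.642788 + 0.87586·0.48481) = 160 → T_AC = 149.895 ≈ 149.9 N.
Then T_BC = 0.87586 × 149.895 = 131.3 N.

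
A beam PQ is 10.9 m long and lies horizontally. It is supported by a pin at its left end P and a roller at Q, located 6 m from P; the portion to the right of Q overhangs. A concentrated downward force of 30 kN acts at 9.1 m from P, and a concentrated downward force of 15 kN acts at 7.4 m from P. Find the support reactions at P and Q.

Moments about P: Q_y·6 − 30·9.1 − 15·7.4 = 0 → Q_y = 384/6 = 64.00 kN.
ΣF_y = 0: P_y + 64 − 30 − 15 = 0 → P_y = -19.00 kN.
ΣF_x = 0: no horizontal applied forces, so P_x = 0.

P_x = 0, P_y = -19.00 kN, Q_y = 64.00 kN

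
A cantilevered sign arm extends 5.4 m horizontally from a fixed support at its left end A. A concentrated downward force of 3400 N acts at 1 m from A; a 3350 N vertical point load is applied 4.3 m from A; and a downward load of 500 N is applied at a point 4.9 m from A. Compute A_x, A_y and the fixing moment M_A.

A_x = 0, A_y = 7250 N, M_A = 20260 N·m

ΣF_x = 0: A_x = 0.
ΣF_y = 0: A_y − 3400 − 3350 − 500 = 0 → A_y = 7250 N.
ΣM about A: M_A − 3400·1 − 3350·4.3 − 500·4.9 = 0 → M_A = 20260 N·m.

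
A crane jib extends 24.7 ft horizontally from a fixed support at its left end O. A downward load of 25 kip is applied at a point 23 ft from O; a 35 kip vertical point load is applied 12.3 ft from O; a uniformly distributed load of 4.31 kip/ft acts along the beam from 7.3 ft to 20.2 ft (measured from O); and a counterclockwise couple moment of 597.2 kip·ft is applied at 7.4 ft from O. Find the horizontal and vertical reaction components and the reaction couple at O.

O_x = 0, O_y = 115.6 kip, M_O = 1173 kip·ft

Resultant of the distributed load: 4.31 × 12.9 = 55.599 kip at 13.75 ft from O.
ΣF_x = 0: O_x = 0.
ΣF_y = 0: O_y − 25 − 35 − 4.31·12.9 = 0 → O_y = 115.6 kip.
ΣM about O: M_O − 25·23 − 35·12.3 − (4.31·12.9)·13.75 + 597.2 = 0 → M_O = 1173 kip·ft.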